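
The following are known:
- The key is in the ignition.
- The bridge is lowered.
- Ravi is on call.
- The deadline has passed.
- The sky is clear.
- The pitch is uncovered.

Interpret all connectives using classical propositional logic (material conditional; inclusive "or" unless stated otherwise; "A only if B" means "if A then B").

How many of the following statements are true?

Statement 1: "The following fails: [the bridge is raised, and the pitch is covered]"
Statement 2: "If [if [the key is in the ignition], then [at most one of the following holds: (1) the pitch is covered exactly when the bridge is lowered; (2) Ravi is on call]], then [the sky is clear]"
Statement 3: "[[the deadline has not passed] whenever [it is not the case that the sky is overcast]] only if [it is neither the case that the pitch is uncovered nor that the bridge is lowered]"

3

Let Q = "the bridge is raised" (False), V = "the pitch is covered" (False), P = "the key is in the ignition" (True), R = "Ravi is on call" (True), U = "the sky is overcast" (False), S = "the deadline has passed" (True).

Statement 1: In symbols: not (Q and V)

Q and V = False and False = False
not (Q and V) = not False = True
Thus Statement 1 is true.

Statement 2: Parsed as (P -> ((V iff not Q) nand R)) -> not U

not Q = not False = True
V iff not Q = False iff True = False
(V iff not Q) nand R = False nand True = True
P -> ((V iff not Q) nand R) = True -> True = True
not U = not False = True
(P -> ((V iff not Q) nand R)) -> not U = True -> True = True
So Statement 2 is true.

Statement 3: Formalization: (not U -> not S) -> (not V nor not Q)

not U = not False = True
not S = not True = False
not U -> not S = True -> False = False
not V = not False = True
not Q = not False = True
not V nor not Q = True nor True = False
(not U -> not S) -> (not V nor not Q) = False -> False = True
Thus Statement 3 is true.

3 of the 3 statements are true.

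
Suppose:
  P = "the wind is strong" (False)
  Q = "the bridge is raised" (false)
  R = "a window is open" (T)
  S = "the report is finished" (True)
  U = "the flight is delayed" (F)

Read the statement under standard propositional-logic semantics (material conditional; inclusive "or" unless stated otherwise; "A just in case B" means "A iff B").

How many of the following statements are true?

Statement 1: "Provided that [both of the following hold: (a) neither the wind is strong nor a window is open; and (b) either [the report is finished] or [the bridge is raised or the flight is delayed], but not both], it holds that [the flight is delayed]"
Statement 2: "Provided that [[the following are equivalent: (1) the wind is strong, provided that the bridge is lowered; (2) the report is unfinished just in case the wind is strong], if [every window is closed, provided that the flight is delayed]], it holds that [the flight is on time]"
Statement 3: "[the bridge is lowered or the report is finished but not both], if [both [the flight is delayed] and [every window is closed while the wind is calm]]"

3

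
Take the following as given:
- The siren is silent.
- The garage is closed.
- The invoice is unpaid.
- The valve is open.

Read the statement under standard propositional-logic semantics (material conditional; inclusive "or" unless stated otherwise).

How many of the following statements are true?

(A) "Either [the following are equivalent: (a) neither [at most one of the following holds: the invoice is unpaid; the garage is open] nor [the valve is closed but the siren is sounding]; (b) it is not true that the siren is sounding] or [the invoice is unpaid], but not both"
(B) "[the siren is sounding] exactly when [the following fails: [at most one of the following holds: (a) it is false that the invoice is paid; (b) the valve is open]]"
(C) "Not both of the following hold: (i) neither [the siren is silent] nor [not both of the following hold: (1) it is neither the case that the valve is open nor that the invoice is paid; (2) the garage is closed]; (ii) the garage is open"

2

Let R = "the invoice is paid" (F), Q = "the garage is closed" (T), S = "the valve is open" (T), P = "the siren is sounding" (F).

(A): This is (((~R nand ~Q) nor (~S & P)) <-> ~P) xor ~R.

~R = ~F = T
~Q = ~T = F
~R nand ~Q = T nand F = T
~S = ~T = F
~S & P = F & F = F
(~R nand ~Q) nor (~S & P) = T nor F = F
~P = ~F = T
((~R nand ~Q) nor (~S & P)) <-> ~P = F <-> T = F
~R = ~F = T
(((~R nand ~Q) nor (~S & P)) <-> ~P) xor ~R = F xor T = T
So (A) is true.

(B): This is P <-> ~(~R nand S).

~R = ~F = T
~R nand S = T nand T = F
~(~R nand S) = ~F = T
P <-> ~(~R nand S) = F <-> T = F
Hence (B) is false.

(C): Parsed as (~P nor ((S nor R) nand Q)) nand ~Q

~P = ~F = T
S nor R = T nor F = F
(S nor R) nand Q = F nand T = T
~P nor ((S nor R) nand Q) = T nor T = F
~Q = ~T = F
(~P nor ((S nor R) nand Q)) nand ~Q = F nand F = T
Thus (C) is true.

Count: 2.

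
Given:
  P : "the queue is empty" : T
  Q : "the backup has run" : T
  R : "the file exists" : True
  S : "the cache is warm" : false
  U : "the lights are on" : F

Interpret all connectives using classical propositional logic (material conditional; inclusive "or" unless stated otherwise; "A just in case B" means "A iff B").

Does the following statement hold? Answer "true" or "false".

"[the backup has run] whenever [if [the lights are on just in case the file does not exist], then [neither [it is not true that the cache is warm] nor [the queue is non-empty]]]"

The statement is true.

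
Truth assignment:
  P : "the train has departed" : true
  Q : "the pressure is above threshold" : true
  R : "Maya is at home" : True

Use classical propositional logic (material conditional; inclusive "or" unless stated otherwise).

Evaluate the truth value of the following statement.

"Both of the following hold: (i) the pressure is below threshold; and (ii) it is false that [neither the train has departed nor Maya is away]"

This is not Q and not (P nor not R).

not Q = not True = False
not R = not True = False
P nor not R = True nor False = False
not (P nor not R) = not False = True
not Q and not (P nor not R) = False and True = False

False.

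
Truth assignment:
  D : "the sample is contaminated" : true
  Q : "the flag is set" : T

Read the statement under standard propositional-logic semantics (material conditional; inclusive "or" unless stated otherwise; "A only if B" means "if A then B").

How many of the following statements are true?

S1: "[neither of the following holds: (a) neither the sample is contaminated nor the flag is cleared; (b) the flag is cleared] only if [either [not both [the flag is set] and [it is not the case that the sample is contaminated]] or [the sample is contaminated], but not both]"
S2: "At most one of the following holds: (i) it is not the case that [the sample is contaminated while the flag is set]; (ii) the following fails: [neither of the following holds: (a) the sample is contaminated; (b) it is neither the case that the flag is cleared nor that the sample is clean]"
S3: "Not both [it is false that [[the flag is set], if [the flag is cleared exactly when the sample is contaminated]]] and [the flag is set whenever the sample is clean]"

S1: Formalization: ((D nor ~Q) nor ~Q) -> ((Q nand ~D) xor D)

~Q = ~T = F
D nor ~Q = T nor F = F
~Q = ~T = F
(D nor ~Q) nor ~Q = F nor F = T
~D = ~T = F
Q nand ~D = T nand F = T
(Q nand ~D) xor D = T xor T = F
((D nor ~Q) nor ~Q) -> ((Q nand ~D) xor D) = T -> F = F
Thus S1 is false.

S2: Parsed as ~(D & Q) nand ~(D nor (~Q nor ~D))

D & Q = T & T = T
~(D & Q) = ~T = F
~Q = ~T = F
~D = ~T = F
~Q nor ~D = F nor F = T
D nor (~Q nor ~D) = T nor T = F
~(D nor (~Q nor ~D)) = ~F = T
~(D & Q) nand ~(D nor (~Q nor ~D)) = F nand T = T
Thus S2 is true.

S3: In symbols: ~((~Q <-> D) -> Q) nand (~D -> Q)

~Q = ~T = F
~Q <-> D = F <-> T = F
(~Q <-> D) -> Q = F -> T = T
~((~Q <-> D) -> Q) = ~T = F
~D = ~T = F
~D -> Q = F -> T = T
~((~Q <-> D) -> Q) nand (~D -> Q) = F nand T = T
Hence S3 is true.

2 of the 3 statements are true (S2, S3).

2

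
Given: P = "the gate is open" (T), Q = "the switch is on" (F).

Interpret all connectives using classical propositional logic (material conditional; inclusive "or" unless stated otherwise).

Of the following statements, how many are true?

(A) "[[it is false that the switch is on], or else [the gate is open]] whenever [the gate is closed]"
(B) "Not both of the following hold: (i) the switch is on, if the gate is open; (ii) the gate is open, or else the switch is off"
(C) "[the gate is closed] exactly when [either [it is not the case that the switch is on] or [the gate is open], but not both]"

(A): Formalization: not P -> (not Q or P)

not P = not True = False
not Q = not False = True
not Q or P = True or True = True
not P -> (not Q or P) = False -> True = True
Thus (A) is true.

(B): Formalization: (P -> Q) nand (P or not Q)

P -> Q = True -> False = False
not Q = not False = True
P or not Q = True or True = True
(P -> Q) nand (P or not Q) = False nand True = True
Thus (B) is true.

(C): This is not P iff (not Q xor P).

not P = not True = False
not Q = not False = True
not Q xor P = True xor True = False
not P iff (not Q xor P) = False iff False = True
Hence (C) is true.

Count: 3.

3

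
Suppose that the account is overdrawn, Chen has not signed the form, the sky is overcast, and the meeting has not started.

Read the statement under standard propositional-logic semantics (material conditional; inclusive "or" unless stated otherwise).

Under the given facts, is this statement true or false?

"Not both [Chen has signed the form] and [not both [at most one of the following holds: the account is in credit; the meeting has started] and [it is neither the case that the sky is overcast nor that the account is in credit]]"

true

Let R = "Chen has signed the form" (F), K = "the account is overdrawn" (T), H = "the meeting has started" (F), L = "the sky is overcast" (T).
Parsed as R ↑ ((¬K ↑ H) ↑ (L ↓ ¬K))

¬K = ¬T = F
¬K ↑ H = F ↑ F = T
¬K = ¬T = F
L ↓ ¬K = T ↓ F = F
(¬K ↑ H) ↑ (L ↓ ¬K) = T ↑ F = T
R ↑ ((¬K ↑ H) ↑ (L ↓ ¬K)) = F ↑ T = T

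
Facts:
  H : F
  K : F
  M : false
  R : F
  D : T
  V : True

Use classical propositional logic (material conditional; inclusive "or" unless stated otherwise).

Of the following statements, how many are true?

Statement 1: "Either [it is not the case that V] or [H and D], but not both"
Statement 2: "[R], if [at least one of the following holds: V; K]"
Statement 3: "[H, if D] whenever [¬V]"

1

Statement 1: Parsed as ¬V ⊕ (H ∧ D)

¬V = ¬T = F
H ∧ D = F ∧ T = F
¬V ⊕ (H ∧ D) = F ⊕ F = F
So Statement 1 is false.

Statement 2: Formalization: (V ∨ K) → R

V ∨ K = T ∨ F = T
(V ∨ K) → R = T → F = F
So Statement 2 is false.

Statement 3: In symbols: ¬V → (D → H)

¬V = ¬T = F
D → H = T → F = F
¬V → (D → H) = F → F = T
Thus Statement 3 is true.

Count: 1.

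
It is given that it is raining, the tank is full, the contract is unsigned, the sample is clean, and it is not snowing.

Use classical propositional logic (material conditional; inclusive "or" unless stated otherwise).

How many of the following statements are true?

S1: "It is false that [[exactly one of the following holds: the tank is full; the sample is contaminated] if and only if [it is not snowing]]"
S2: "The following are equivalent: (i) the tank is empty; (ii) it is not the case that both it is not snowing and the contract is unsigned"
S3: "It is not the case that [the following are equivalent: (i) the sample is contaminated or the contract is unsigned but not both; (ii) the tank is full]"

Let Q = "the tank is full" (True), P = "the sample is contaminated" (False), U = "it is snowing" (False), D = "the contract is signed" (False).

S1: This is not ((Q xor P) iff not U).

Q xor P = True xor False = True
not U = not False = True
(Q xor P) iff not U = True iff True = True
not ((Q xor P) iff not U) = not True = False
So S1 is false.

S2: Formalization: not Q iff (not U nand not D)

not Q = not True = False
not U = not False = True
not D = not False = True
not U nand not D = True nand True = False
not Q iff (not U nand not D) = False iff False = True
Thus S2 is true.

S3: This is not ((P xor not D) iff Q).

not D = not False = True
P xor not D = False xor True = True
(P xor not D) iff Q = True iff True = True
not ((P xor not D) iff Q) = not True = False
Hence S3 is false.

True statements: 1 (S2).

1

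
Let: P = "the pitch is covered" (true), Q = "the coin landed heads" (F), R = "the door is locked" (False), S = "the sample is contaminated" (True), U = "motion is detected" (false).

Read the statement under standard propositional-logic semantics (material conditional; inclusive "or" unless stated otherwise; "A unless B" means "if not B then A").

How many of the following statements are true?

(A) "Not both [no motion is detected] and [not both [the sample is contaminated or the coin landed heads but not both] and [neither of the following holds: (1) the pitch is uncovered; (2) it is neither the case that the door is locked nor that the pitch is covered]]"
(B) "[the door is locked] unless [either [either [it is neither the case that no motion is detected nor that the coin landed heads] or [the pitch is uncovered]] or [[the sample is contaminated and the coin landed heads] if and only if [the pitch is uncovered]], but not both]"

(A): This is not U nand ((S xor Q) nand (not P nor (R nor P))).

not U = not False = True
S xor Q = True xor False = True
not P = not True = False
R nor P = False nor True = False
not P nor (R nor P) = False nor False = True
(S xor Q) nand (not P nor (R nor P)) = True nand True = False
not U nand ((S xor Q) nand (not P nor (R nor P))) = True nand False = True
Thus (A) is true.

(B): In symbols: R or (((not U nor Q) or not P) xor ((S and Q) iff not P))

not U = not False = True
not U nor Q = True nor False = False
not P = not True = False
(not U nor Q) or not P = False or False = False
S and Q = True and False = False
not P = not True = False
(S and Q) iff not P = False iff False = True
((not U nor Q) or not P) xor ((S and Q) iff not P) = False xor True = True
R or (((not U nor Q) or not P) xor ((S and Q) iff not P)) = False or True = True
Thus (B) is true.

Count: 2.

2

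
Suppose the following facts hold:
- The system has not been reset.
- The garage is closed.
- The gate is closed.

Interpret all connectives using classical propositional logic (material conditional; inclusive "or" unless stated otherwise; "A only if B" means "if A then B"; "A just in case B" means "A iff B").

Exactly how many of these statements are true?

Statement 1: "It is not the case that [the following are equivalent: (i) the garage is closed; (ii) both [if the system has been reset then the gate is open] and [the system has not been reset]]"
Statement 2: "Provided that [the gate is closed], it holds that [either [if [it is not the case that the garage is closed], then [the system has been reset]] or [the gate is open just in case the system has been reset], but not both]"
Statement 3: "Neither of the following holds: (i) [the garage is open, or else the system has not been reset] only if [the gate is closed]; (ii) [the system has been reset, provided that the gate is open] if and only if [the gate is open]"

0

Let V = "the garage is closed" (T), S = "the system has been reset" (F), L = "the gate is open" (F).

Statement 1: This is ~(V <-> ((S -> L) & ~S)).

S -> L = F -> F = T
~S = ~F = T
(S -> L) & ~S = T & T = T
V <-> ((S -> L) & ~S) = T <-> T = T
~(V <-> ((S -> L) & ~S)) = ~T = F
So Statement 1 is false.

Statement 2: In symbols: ~L -> ((~V -> S) xor (L <-> S))

~L = ~F = T
~V = ~T = F
~V -> S = F -> F = T
L <-> S = F <-> F = T
(~V -> S) xor (L <-> S) = T xor T = F
~L -> ((~V -> S) xor (L <-> S)) = T -> F = F
So Statement 2 is false.

Statement 3: Formalization: ((~V | ~S) -> ~L) nor ((L -> S) <-> L)

~V = ~T = F
~S = ~F = T
~V | ~S = F | T = T
~L = ~F = T
(~V | ~S) -> ~L = T -> T = T
L -> S = F -> F = T
(L -> S) <-> L = T <-> F = F
((~V | ~S) -> ~L) nor ((L -> S) <-> L) = T nor F = F
Hence Statement 3 is false.

0 of the 3 statements are true (none).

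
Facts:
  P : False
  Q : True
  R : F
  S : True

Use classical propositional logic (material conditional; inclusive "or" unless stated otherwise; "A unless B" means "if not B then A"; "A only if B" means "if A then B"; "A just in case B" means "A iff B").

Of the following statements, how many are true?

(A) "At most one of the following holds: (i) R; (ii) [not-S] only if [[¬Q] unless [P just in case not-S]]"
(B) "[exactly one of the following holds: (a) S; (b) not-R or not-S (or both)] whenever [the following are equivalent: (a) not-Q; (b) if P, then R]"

(A): Formalization: R ↑ (¬S → (¬Q ∨ (P ↔ ¬S)))

¬S = ¬T = F
¬Q = ¬T = F
¬S = ¬T = F
P ↔ ¬S = F ↔ F = T
¬Q ∨ (P ↔ ¬S) = F ∨ T = T
¬S → (¬Q ∨ (P ↔ ¬S)) = F → T = T
R ↑ (¬S → (¬Q ∨ (P ↔ ¬S))) = F ↑ T = T
Thus (A) is true.

(B): In symbols: (¬Q ↔ (P → R)) → (S ⊕ (¬R ∨ ¬S))

¬Q = ¬T = F
P → R = F → F = T
¬Q ↔ (P → R) = F ↔ T = F
¬R = ¬F = T
¬S = ¬T = F
¬R ∨ ¬S = T ∨ F = T
S ⊕ (¬R ∨ ¬S) = T ⊕ T = F
(¬Q ↔ (P → R)) → (S ⊕ (¬R ∨ ¬S)) = F → F = T
Hence (B) is true.

2 of the 2 statements are true.

2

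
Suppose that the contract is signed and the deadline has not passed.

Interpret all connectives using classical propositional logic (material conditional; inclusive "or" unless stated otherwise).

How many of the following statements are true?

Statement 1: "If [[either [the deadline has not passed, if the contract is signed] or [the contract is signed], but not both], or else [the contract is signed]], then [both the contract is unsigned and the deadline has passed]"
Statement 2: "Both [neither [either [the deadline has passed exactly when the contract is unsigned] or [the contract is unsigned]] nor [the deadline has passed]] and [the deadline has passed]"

0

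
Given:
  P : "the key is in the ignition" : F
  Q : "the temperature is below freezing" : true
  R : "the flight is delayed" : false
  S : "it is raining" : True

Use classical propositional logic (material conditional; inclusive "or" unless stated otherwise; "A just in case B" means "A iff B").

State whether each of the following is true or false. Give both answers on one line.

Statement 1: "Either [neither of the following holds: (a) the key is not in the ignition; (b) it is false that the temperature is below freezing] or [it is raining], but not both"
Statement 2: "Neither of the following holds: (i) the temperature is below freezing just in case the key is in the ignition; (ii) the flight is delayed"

Statement 1 T; Statement 2 T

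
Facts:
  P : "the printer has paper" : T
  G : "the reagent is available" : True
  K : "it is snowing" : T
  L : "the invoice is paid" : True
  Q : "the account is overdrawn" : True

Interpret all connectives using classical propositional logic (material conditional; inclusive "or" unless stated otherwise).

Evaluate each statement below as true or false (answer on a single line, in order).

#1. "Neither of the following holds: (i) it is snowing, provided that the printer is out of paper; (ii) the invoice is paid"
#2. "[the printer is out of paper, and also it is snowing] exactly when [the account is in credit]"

#1: Parsed as (~P -> K) nor L

~P = ~T = F
~P -> K = F -> T = T
(~P -> K) nor L = T nor T = F
Hence #1 is false.

#2: Formalization: (~P & K) <-> ~Q

~P = ~T = F
~P & K = F & T = F
~Q = ~T = F
(~P & K) <-> ~Q = F <-> F = T
Thus #2 is true.

#1 F, #2 T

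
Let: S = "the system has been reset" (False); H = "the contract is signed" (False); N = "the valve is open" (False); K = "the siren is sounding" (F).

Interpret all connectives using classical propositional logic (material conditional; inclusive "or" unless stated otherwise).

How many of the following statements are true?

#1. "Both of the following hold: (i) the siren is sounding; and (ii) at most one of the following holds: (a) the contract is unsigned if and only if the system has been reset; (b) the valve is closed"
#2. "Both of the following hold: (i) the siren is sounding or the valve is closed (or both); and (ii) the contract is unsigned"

1

#1: This is K ∧ ((¬H ↔ S) ↑ ¬N).

¬H = ¬F = T
¬H ↔ S = T ↔ F = F
¬N = ¬F = T
(¬H ↔ S) ↑ ¬N = F ↑ T = T
K ∧ ((¬H ↔ S) ↑ ¬N) = F ∧ T = F
So #1 is false.

#2: This is (K ∨ ¬N) ∧ ¬H.

¬N = ¬F = T
K ∨ ¬N = F ∨ T = T
¬H = ¬F = T
(K ∨ ¬N) ∧ ¬H = T ∧ T = T
Hence #2 is true.

1 of the 2 statements is true.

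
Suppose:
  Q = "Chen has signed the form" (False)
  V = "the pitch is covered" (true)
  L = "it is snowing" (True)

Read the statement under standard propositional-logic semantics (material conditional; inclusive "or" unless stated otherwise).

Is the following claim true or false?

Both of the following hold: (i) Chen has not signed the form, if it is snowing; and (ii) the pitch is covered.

True

In symbols: (L -> not Q) and V

not Q = not False = True
L -> not Q = True -> True = True
(L -> not Q) and V = True and True = True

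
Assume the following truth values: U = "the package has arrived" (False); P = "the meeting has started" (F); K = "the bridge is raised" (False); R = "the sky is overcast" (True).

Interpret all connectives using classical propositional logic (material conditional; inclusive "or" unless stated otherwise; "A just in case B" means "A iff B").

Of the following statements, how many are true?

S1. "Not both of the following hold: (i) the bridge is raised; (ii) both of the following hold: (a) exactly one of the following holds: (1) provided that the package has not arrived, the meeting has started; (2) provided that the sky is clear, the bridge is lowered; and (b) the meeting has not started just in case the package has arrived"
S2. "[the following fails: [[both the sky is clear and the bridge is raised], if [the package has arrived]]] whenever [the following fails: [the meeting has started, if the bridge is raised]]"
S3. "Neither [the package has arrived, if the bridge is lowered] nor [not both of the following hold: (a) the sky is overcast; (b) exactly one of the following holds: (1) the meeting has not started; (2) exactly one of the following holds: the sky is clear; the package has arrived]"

3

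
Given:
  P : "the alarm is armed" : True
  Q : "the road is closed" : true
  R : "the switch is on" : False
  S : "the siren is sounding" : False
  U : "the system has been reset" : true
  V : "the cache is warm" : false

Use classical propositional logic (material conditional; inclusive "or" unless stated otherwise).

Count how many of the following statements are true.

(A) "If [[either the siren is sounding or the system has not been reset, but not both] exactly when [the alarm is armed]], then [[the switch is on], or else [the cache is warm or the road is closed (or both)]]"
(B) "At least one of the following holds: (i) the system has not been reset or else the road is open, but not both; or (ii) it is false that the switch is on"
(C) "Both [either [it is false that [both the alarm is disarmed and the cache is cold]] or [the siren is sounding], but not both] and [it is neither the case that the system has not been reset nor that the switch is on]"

3

(A): This is ((S ⊕ ¬U) ↔ P) → (R ∨ (V ∨ Q)).

¬U = ¬T = F
S ⊕ ¬U = F ⊕ F = F
(S ⊕ ¬U) ↔ P = F ↔ T = F
V ∨ Q = F ∨ T = T
R ∨ (V ∨ Q) = F ∨ T = T
((S ⊕ ¬U) ↔ P) → (R ∨ (V ∨ Q)) = F → T = T
So (A) is true.

(B): Parsed as (¬U ⊕ ¬Q) ∨ ¬R

¬U = ¬T = F
¬Q = ¬T = F
¬U ⊕ ¬Q = F ⊕ F = F
¬R = ¬F = T
(¬U ⊕ ¬Q) ∨ ¬R = F ∨ T = T
Hence (B) is true.

(C): Parsed as (¬(¬P ∧ ¬V) ⊕ S) ∧ (¬U ↓ R)

¬P = ¬T = F
¬V = ¬F = T
¬P ∧ ¬V = F ∧ T = F
¬(¬P ∧ ¬V) = ¬F = T
¬(¬P ∧ ¬V) ⊕ S = T ⊕ F = T
¬U = ¬T = F
¬U ↓ R = F ↓ F = T
(¬(¬P ∧ ¬V) ⊕ S) ∧ (¬U ↓ R) = T ∧ T = T
Thus (C) is true.

3 of the 3 statements are true.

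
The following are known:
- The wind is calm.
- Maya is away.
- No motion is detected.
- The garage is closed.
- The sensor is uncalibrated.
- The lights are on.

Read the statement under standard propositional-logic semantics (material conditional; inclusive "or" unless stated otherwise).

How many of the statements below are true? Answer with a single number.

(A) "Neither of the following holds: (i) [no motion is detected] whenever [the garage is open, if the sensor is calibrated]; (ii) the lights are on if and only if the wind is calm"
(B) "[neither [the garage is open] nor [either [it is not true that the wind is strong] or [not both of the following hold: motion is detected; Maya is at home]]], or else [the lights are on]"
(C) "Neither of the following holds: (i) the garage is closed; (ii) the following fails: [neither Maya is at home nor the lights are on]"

Let U = "the sensor is calibrated" (False), S = "the garage is closed" (True), R = "motion is detected" (False), V = "the lights are on" (True), P = "the wind is strong" (False), Q = "Maya is at home" (False).

(A): This is ((U -> not S) -> not R) nor (V iff not P).

not S = not True = False
U -> not S = False -> False = True
not R = not False = True
(U -> not S) -> not R = True -> True = True
not P = not False = True
V iff not P = True iff True = True
((U -> not S) -> not R) nor (V iff not P) = True nor True = False
So (A) is false.

(B): In symbols: (not S nor (not P or (R nand Q))) or V

not S = not True = False
not P = not False = True
R nand Q = False nand False = True
not P or (R nand Q) = True or True = True
not S nor (not P or (R nand Q)) = False nor True = False
(not S nor (not P or (R nand Q))) or V = False or True = True
So (B) is true.

(C): Formalization: S nor not (Q nor V)

Q nor V = False nor True = False
not (Q nor V) = not False = True
S nor not (Q nor V) = True nor True = False
Hence (C) is false.

Count: 1.

1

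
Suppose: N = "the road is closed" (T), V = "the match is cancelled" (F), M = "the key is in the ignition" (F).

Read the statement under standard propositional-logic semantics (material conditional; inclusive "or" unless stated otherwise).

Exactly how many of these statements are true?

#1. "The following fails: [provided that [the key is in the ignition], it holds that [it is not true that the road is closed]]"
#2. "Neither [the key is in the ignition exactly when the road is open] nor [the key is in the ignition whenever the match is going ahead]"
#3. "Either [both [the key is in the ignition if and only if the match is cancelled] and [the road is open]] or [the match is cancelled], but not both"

#1: Formalization: ~(M -> ~N)

~N = ~T = F
M -> ~N = F -> F = T
~(M -> ~N) = ~T = F
So #1 is false.

#2: This is (M <-> ~N) nor (~V -> M).

~N = ~T = F
M <-> ~N = F <-> F = T
~V = ~F = T
~V -> M = T -> F = F
(M <-> ~N) nor (~V -> M) = T nor F = F
Thus #2 is false.

#3: This is ((M <-> V) & ~N) xor V.

M <-> V = F <-> F = T
~N = ~T = F
(M <-> V) & ~N = T & F = F
((M <-> V) & ~N) xor V = F xor F = F
Thus #3 is false.

True statements: 0 (none).

0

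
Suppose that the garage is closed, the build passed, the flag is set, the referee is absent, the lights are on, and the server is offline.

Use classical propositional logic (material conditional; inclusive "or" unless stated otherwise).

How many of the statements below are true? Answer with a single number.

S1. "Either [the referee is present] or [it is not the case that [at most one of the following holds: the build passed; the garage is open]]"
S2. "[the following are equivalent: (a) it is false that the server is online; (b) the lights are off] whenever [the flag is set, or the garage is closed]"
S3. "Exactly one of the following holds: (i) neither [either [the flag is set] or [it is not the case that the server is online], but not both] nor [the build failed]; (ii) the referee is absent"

Let W = "the referee is present" (F), R = "the build passed" (T), P = "the garage is closed" (T), K = "the flag is set" (T), U = "the server is online" (F), L = "the lights are on" (T).

S1: Parsed as W ∨ ¬(R ↑ ¬P)

¬P = ¬T = F
R ↑ ¬P = T ↑ F = T
¬(R ↑ ¬P) = ¬T = F
W ∨ ¬(R ↑ ¬P) = F ∨ F = F
Thus S1 is false.

S2: Formalization: (K ∨ P) → (¬U ↔ ¬L)

K ∨ P = T ∨ T = T
¬U = ¬F = T
¬L = ¬T = F
¬U ↔ ¬L = T ↔ F = F
(K ∨ P) → (¬U ↔ ¬L) = T → F = F
Hence S2 is false.

S3: This is ((K ⊕ ¬U) ↓ ¬R) ⊕ ¬W.

¬U = ¬F = T
K ⊕ ¬U = T ⊕ T = F
¬R = ¬T = F
(K ⊕ ¬U) ↓ ¬R = F ↓ F = T
¬W = ¬F = T
((K ⊕ ¬U) ↓ ¬R) ⊕ ¬W = T ⊕ T = F
Thus S3 is false.

0 of the 3 statements are true (none).

0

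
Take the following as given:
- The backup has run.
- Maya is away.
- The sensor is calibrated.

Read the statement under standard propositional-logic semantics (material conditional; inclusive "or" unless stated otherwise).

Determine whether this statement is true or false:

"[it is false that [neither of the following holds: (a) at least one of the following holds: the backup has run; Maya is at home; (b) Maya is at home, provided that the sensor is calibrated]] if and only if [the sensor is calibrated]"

The statement is true.

Let K = "the backup has run" (True), M = "Maya is at home" (False), S = "the sensor is calibrated" (True).
This is not ((K or M) nor (S -> M)) iff S.

K or M = True or False = True
S -> M = True -> False = False
(K or M) nor (S -> M) = True nor False = False
not ((K or M) nor (S -> M)) = not False = True
not ((K or M) nor (S -> M)) iff S = True iff True = True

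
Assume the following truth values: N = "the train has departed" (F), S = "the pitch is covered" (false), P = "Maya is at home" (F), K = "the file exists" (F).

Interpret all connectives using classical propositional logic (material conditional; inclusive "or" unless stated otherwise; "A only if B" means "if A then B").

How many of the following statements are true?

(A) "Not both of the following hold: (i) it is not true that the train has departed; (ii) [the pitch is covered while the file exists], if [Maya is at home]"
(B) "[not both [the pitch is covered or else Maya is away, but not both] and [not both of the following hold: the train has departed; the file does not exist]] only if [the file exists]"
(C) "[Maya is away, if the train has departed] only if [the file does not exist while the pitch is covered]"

1

(A): Parsed as not N nand (P -> (S and K))

not N = not False = True
S and K = False and False = False
P -> (S and K) = False -> False = True
not N nand (P -> (S and K)) = True nand True = False
Hence (A) is false.

(B): In symbols: ((S xor not P) nand (N nand not K)) -> K

not P = not False = True
S xor not P = False xor True = True
not K = not False = True
N nand not K = False nand True = True
(S xor not P) nand (N nand not K) = True nand True = False
((S xor not P) nand (N nand not K)) -> K = False -> False = True
Thus (B) is true.

(C): In symbols: (N -> not P) -> (not K and S)

not P = not False = True
N -> not P = False -> True = True
not K = not False = True
not K and S = True and False = False
(N -> not P) -> (not K and S) = True -> False = False
Thus (C) is false.

1 of the 3 statements is true.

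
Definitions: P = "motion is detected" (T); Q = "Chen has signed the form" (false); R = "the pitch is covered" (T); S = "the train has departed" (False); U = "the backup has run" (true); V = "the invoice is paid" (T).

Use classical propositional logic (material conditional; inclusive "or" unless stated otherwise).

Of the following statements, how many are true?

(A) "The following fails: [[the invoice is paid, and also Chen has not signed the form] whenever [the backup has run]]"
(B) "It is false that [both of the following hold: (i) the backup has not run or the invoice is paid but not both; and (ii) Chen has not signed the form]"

(A): This is ¬(U → (V ∧ ¬Q)).

¬Q = ¬F = T
V ∧ ¬Q = T ∧ T = T
U → (V ∧ ¬Q) = T → T = T
¬(U → (V ∧ ¬Q)) = ¬T = F
Thus (A) is false.

(B): Parsed as ¬((¬U ⊕ V) ∧ ¬Q)

¬U = ¬T = F
¬U ⊕ V = F ⊕ T = T
¬Q = ¬F = T
(¬U ⊕ V) ∧ ¬Q = T ∧ T = T
¬((¬U ⊕ V) ∧ ¬Q) = ¬T = F
Hence (B) is false.

True statements: 0 (none).

0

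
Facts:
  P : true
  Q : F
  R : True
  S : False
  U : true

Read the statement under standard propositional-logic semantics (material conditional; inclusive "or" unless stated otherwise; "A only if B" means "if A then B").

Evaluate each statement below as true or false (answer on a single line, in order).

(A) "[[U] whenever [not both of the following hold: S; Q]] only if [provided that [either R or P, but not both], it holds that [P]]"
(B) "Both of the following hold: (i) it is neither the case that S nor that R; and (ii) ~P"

(A) true, (B) false

(A): In symbols: ((S nand Q) -> U) -> ((R xor P) -> P)

S nand Q = F nand F = T
(S nand Q) -> U = T -> T = T
R xor P = T xor T = F
(R xor P) -> P = F -> T = T
((S nand Q) -> U) -> ((R xor P) -> P) = T -> T = T
Hence (A) is true.

(B): This is (S nor R) & ~P.

S nor R = F nor T = F
~P = ~T = F
(S nor R) & ~P = F & F = F
Hence (B) is false.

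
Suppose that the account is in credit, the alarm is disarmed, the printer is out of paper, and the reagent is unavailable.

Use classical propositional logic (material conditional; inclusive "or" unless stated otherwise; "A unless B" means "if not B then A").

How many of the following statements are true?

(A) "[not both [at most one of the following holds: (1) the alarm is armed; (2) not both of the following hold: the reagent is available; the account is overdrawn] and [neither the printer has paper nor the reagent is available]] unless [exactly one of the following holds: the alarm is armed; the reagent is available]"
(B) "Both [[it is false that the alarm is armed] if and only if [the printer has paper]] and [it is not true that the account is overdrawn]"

0

Let Q = "the alarm is armed" (False), S = "the reagent is available" (False), P = "the account is overdrawn" (False), R = "the printer has paper" (False).

(A): In symbols: ((Q nand (S nand P)) nand (R nor S)) or (Q xor S)

S nand P = False nand False = True
Q nand (S nand P) = False nand True = True
R nor S = False nor False = True
(Q nand (S nand P)) nand (R nor S) = True nand True = False
Q xor S = False xor False = False
((Q nand (S nand P)) nand (R nor S)) or (Q xor S) = False or False = False
Thus (A) is false.

(B): Formalization: (not Q iff R) and not P

not Q = not False = True
not Q iff R = True iff False = False
not P = not False = True
(not Q iff R) and not P = False and True = False
So (B) is false.

Count: 0.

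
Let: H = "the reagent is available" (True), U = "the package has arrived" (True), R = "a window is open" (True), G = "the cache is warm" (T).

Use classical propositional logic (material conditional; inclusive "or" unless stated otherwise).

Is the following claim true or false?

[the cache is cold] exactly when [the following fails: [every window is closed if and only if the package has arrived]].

False

Values: G=T, R=T, U=T.
Formalization: ¬G ↔ ¬(¬R ↔ U)

¬G = ¬T = F
¬R = ¬T = F
¬R ↔ U = F ↔ T = F
¬(¬R ↔ U) = ¬F = T
¬G ↔ ¬(¬R ↔ U) = F ↔ T = F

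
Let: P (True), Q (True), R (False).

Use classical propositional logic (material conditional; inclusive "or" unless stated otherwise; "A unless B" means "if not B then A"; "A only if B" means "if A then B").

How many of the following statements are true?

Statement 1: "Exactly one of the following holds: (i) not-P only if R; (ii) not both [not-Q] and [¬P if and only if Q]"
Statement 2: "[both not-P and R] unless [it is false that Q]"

Statement 1: Parsed as (not P -> R) xor (not Q nand (not P iff Q))

not P = not True = False
not P -> R = False -> False = True
not Q = not True = False
not P = not True = False
not P iff Q = False iff True = False
not Q nand (not P iff Q) = False nand False = True
(not P -> R) xor (not Q nand (not P iff Q)) = True xor True = False
Thus Statement 1 is false.

Statement 2: In symbols: (not P and R) or not Q

not P = not True = False
not P and R = False and False = False
not Q = not True = False
(not P and R) or not Q = False or False = False
So Statement 2 is false.

Count: 0.

0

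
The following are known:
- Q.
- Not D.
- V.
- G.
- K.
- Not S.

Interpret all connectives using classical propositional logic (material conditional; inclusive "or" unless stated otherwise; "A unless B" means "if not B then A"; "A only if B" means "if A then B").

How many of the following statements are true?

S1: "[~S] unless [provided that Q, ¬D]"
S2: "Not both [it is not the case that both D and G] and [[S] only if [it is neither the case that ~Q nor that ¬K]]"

S1: Formalization: ~S | (Q -> ~D)

~S = ~F = T
~D = ~F = T
Q -> ~D = T -> T = T
~S | (Q -> ~D) = T | T = T
Thus S1 is true.

S2: In symbols: (D nand G) nand (S -> (~Q nor ~K))

D nand G = F nand T = T
~Q = ~T = F
~K = ~T = F
~Q nor ~K = F nor F = T
S -> (~Q nor ~K) = F -> T = T
(D nand G) nand (S -> (~Q nor ~K)) = T nand T = F
So S2 is false.

Count: 1.

1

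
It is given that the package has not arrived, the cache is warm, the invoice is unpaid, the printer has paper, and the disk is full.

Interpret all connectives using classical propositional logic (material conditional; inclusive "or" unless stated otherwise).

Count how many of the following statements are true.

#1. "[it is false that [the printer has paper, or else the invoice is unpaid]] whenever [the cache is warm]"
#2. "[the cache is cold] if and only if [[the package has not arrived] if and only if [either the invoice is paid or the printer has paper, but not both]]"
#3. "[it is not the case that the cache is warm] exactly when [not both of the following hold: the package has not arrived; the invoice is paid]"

0

Let Q = "the cache is warm" (True), S = "the printer has paper" (True), R = "the invoice is paid" (False), P = "the package has arrived" (False).

#1: In symbols: Q -> not (S or not R)

not R = not False = True
S or not R = True or True = True
not (S or not R) = not True = False
Q -> not (S or not R) = True -> False = False
Hence #1 is false.

#2: This is not Q iff (not P iff (R xor S)).

not Q = not True = False
not P = not False = True
R xor S = False xor True = True
not P iff (R xor S) = True iff True = True
not Q iff (not P iff (R xor S)) = False iff True = False
Thus #2 is false.

#3: In symbols: not Q iff (not P nand R)

not Q = not True = False
not P = not False = True
not P nand R = True nand False = True
not Q iff (not P nand R) = False iff True = False
So #3 is false.

0 of the 3 statements are true (none).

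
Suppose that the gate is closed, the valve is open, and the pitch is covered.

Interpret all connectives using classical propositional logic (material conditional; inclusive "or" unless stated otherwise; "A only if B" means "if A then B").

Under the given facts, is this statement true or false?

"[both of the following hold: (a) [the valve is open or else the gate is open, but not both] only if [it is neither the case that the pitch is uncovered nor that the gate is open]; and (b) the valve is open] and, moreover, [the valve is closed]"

False

Let N = "the valve is open" (True), P = "the gate is open" (False), H = "the pitch is covered" (True).
Formalization: (((N xor P) -> (not H nor P)) and N) and not N

N xor P = True xor False = True
not H = not True = False
not H nor P = False nor False = True
(N xor P) -> (not H nor P) = True -> True = True
((N xor P) -> (not H nor P)) and N = True and True = True
not N = not True = False
(((N xor P) -> (not H nor P)) and N) and not N = True and False = False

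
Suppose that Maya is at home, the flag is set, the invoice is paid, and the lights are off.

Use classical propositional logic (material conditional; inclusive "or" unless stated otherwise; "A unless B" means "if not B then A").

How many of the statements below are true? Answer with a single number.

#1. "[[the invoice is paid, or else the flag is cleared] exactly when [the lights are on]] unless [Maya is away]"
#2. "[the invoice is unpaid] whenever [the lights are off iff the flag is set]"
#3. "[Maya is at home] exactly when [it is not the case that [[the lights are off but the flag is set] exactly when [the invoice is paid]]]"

0

Let P = "the invoice is paid" (True), L = "the flag is set" (True), H = "the lights are on" (False), D = "Maya is at home" (True).

#1: Parsed as ((P or not L) iff H) or not D

not L = not True = False
P or not L = True or False = True
(P or not L) iff H = True iff False = False
not D = not True = False
((P or not L) iff H) or not D = False or False = False
Thus #1 is false.

#2: Parsed as (not H iff L) -> not P

not H = not False = True
not H iff L = True iff True = True
not P = not True = False
(not H iff L) -> not P = True -> False = False
Thus #2 is false.

#3: Parsed as D iff not ((not H and L) iff P)

not H = not False = True
not H and L = True and True = True
(not H and L) iff P = True iff True = True
not ((not H and L) iff P) = not True = False
D iff not ((not H and L) iff P) = True iff False = False
Hence #3 is false.

0 of the 3 statements are true (none).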